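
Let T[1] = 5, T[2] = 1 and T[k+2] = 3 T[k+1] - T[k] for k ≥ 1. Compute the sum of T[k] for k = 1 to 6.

T[3] = 3*1 - 5 = -2
T[4] = 3*(-2) - 1 = -7
T[5] = 3*(-7) - (-2) = -19
T[6] = 3*(-19) - (-7) = -50
Sum = 5 + 1 + (-2) + (-7) + (-19) + (-50) = -72

-72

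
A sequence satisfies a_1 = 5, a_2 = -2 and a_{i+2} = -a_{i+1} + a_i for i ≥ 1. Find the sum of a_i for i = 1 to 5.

a_3 = -(-2) + 5 = 7
a_4 = -7 + (-2) = -9
a_5 = -(-9) + 7 = 16
Sum = 5 + (-2) + 7 + (-9) + 16 = 17

17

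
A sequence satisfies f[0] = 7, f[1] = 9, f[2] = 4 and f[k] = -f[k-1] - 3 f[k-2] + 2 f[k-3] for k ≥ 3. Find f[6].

-139

f[3] = -4 - 3(9) + 2(7) = -17
f[4] = -(-17) - 3(4) + 2(9) = 23
f[5] = -23 - 3(-17) + 2(4) = 36
f[6] = -36 - 3(23) + 2(-17) = -139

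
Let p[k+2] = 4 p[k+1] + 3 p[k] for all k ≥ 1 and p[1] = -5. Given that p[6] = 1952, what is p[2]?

Let p[2] = z.
p[3] = -15 + 4z
p[4] = -60 + 19z
p[5] = -285 + 88z
p[6] = -1320 + 409z
So -1320 + 409z = 1952, giving z = 8.

8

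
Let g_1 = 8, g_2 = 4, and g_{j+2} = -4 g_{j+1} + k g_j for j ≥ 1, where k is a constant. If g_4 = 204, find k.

g_3 = -16 + 8k
g_4 = 64 - 28k
So 64 - 28k = 204, giving k = -5.

-5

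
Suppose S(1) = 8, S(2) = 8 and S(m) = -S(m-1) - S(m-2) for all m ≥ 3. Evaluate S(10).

8

S(3) = -8 - 8 = -16
S(4) = -(-16) - 8 = 8
S(5) = -8 - (-16) = 8
S(6) = -8 - 8 = -16
S(7) = -(-16) - 8 = 8
S(8) = -8 - (-16) = 8
S(9) = -8 - 8 = -16
S(10) = -(-16) - 8 = 8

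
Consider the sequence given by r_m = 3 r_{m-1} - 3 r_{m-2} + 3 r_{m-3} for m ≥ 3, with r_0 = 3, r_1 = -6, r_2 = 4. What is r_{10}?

r_3 = 3*4 - 3*(-6) + 3*3 = 39
r_4 = 3*39 - 3*4 + 3*(-6) = 87
r_5 = 3*87 - 3*39 + 3*4 = 156
r_6 = 3*156 - 3*87 + 3*39 = 324
r_7 = 3*324 - 3*156 + 3*87 = 765
r_8 = 3*765 - 3*324 + 3*156 = 1791
r_9 = 3*1791 - 3*765 + 3*324 = 4050
r_{10} = 3*4050 - 3*1791 + 3*765 = 9072

9072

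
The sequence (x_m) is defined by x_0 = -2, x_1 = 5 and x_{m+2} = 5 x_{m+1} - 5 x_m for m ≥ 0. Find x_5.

x_2 = 5*5 - 5*(-2) = 35
x_3 = 5*35 - 5*5 = 150
x_4 = 5*150 - 5*35 = 575
x_5 = 5*575 - 5*150 = 2125

2125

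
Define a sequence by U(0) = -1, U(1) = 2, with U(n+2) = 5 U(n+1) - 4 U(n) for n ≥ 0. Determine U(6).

U(2) = 5*2 - 4*(-1) = 14
U(3) = 5*14 - 4*2 = 62
U(4) = 5*62 - 4*14 = 254
U(5) = 5*254 - 4*62 = 1022
U(6) = 5*1022 - 4*254 = 4094

4094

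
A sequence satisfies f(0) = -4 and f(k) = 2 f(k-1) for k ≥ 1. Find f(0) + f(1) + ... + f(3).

f(1) = 2(-4) = -8
f(2) = 2(-8) = -16
f(3) = 2(-16) = -32
Sum = (-4) + (-8) + (-16) + (-32) = -60

-60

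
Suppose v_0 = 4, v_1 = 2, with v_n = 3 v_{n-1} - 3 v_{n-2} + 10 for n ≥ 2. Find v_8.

v_2 = 3·2 - 3·4 + 10 = 4
v_3 = 3·4 - 3·2 + 10 = 16
v_4 = 3·16 - 3·4 + 10 = 46
v_5 = 3·46 - 3·16 + 10 = 100
v_6 = 3·100 - 3·46 + 10 = 172
v_7 = 3·172 - 3·100 + 10 = 226
v_8 = 3·226 - 3·172 + 10 = 172

172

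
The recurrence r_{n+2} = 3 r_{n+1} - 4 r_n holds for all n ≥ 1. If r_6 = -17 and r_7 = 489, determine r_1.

Rearranging, r_{n-2} = (r_n - 3 r_{n-1}) / -4.
r_5 = (489 - 3(-17)) / -4 = 540/-4 = -135
r_4 = (-17 - 3(-135)) / -4 = 388/-4 = -97
r_3 = (-135 - 3(-97)) / -4 = 156/-4 = -39
r_2 = (-97 - 3(-39)) / -4 = 20/-4 = -5
r_1 = (-39 - 3(-5)) / -4 = -24/-4 = 6

6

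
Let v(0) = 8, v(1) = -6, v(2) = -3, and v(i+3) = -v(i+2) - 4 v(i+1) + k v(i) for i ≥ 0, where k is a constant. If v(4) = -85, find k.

v(3) = 27 + 8k
v(4) = -15 - 14k
So -15 - 14k = -85, giving k = 5.

5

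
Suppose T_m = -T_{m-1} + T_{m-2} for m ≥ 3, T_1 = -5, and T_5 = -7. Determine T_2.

Let T_2 = x.
T_3 = -5 - x
T_4 = 5 + 2x
T_5 = -10 - 3x
So -10 - 3x = -7, giving x = -1.

-1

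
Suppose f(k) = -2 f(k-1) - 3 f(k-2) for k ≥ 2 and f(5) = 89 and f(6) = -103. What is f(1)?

Rearranging, f(k-2) = (f(k) + 2 f(k-1)) / -3.
f(4) = (-103 + 2·89) / -3 = 75/-3 = -25
f(3) = (89 + 2·(-25)) / -3 = 39/-3 = -13
f(2) = (-25 + 2·(-13)) / -3 = -51/-3 = 17
f(1) = (-13 + 2·17) / -3 = 21/-3 = -7

-7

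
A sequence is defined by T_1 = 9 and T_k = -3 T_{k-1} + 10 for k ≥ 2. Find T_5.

529

T_2 = -3(9) + 10 = -17
T_3 = -3(-17) + 10 = 61
T_4 = -3(61) + 10 = -173
T_5 = -3(-173) + 10 = 529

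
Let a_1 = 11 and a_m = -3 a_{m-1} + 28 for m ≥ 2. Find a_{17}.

The fixed point is 28/(1 + 3) = 7, so a_m - 7 = -3(a_{m-1} - 7).
Hence a_m = 4·(-3)^{m-1} + 7.
a_{17} = 4·(-3)^{16} + 7 = 4·43046721 + 7 = 172186891.

172186891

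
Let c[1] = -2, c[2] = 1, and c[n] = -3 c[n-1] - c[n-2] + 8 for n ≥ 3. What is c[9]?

1951

c[3] = -3*1 - (-2) + 8 = 7
c[4] = -3*7 - 1 + 8 = -14
c[5] = -3*(-14) - 7 + 8 = 43
c[6] = -3*43 - (-14) + 8 = -107
c[7] = -3*(-107) - 43 + 8 = 286
c[8] = -3*286 - (-107) + 8 = -743
c[9] = -3*(-743) - 286 + 8 = 1951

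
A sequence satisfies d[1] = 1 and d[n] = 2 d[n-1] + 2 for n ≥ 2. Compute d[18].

393214

The fixed point is 2/(1 - 2) = -2, so d[n] + 2 = 2(d[n-1] + 2).
Hence d[n] = 3·2^{n-1} - 2.
d[18] = 3·2^{17} - 2 = 3·131072 - 2 = 393214.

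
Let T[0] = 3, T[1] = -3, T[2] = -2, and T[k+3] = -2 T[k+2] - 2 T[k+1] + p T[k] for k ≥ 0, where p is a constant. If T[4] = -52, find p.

4

T[3] = 10 + 3p
T[4] = -16 - 9p
So -16 - 9p = -52, giving p = 4.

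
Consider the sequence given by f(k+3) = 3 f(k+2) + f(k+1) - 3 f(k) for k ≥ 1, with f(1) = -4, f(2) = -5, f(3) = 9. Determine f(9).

10656

f(4) = 3·9 + (-5) - 3·(-4) = 34
f(5) = 3·34 + 9 - 3·(-5) = 126
f(6) = 3·126 + 34 - 3·9 = 385
f(7) = 3·385 + 126 - 3·34 = 1179
f(8) = 3·1179 + 385 - 3·126 = 3544
f(9) = 3·3544 + 1179 - 3·385 = 10656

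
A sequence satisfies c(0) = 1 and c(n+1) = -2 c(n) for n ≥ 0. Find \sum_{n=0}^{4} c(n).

11

c(1) = -2*1 = -2
c(2) = -2*(-2) = 4
c(3) = -2*4 = -8
c(4) = -2*(-8) = 16
Sum = 1 + (-2) + 4 + (-8) + 16 = 11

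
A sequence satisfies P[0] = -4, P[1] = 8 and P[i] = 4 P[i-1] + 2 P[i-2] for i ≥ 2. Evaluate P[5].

P[2] = 4(8) + 2(-4) = 24
P[3] = 4(24) + 2(8) = 112
P[4] = 4(112) + 2(24) = 496
P[5] = 4(496) + 2(112) = 2208

2208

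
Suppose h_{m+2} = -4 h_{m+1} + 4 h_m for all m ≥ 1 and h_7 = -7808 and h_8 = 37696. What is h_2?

1

Rearranging, h_{m-2} = (h_m + 4 h_{m-1}) / 4.
h_6 = (37696 + 4·(-7808)) / 4 = 6464/4 = 1616
h_5 = (-7808 + 4·1616) / 4 = -1344/4 = -336
h_4 = (1616 + 4·(-336)) / 4 = 272/4 = 68
h_3 = (-336 + 4·68) / 4 = -64/4 = -16
h_2 = (68 + 4·(-16)) / 4 = 4/4 = 1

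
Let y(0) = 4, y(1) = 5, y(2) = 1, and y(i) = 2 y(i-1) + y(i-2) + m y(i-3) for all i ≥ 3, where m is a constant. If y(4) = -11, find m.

-2

y(3) = 7 + 4m
y(4) = 15 + 13m
So 15 + 13m = -11, giving m = -2.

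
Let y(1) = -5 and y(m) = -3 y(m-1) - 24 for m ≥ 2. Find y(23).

The fixed point is -24/(1 + 3) = -6, so y(m) + 6 = -3(y(m-1) + 6).
Hence y(m) = 1·(-3)^{m-1} - 6.
y(23) = 1·(-3)^{22} - 6 = 1·31381059609 - 6 = 31381059603.

31381059603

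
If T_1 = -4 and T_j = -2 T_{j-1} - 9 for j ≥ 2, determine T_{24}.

The fixed point is -9/(1 + 2) = -3, so T_j + 3 = -2(T_{j-1} + 3).
Hence T_j = -1·(-2)^{j-1} - 3.
T_{24} = -1·(-2)^{23} - 3 = -1·-8388608 - 3 = 8388605.

8388605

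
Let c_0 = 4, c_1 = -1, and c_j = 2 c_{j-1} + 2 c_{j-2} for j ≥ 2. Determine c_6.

c_2 = 2*(-1) + 2*4 = 6
c_3 = 2*6 + 2*(-1) = 10
c_4 = 2*10 + 2*6 = 32
c_5 = 2*32 + 2*10 = 84
c_6 = 2*84 + 2*32 = 232

232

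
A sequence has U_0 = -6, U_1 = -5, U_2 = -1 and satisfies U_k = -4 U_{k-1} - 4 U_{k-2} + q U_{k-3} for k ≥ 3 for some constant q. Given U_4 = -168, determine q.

-4

U_3 = 24 - 6q
U_4 = -92 + 19q
So -92 + 19q = -168, giving q = -4.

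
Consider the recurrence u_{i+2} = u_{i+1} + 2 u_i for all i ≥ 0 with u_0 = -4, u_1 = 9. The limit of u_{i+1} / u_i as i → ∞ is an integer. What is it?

The characteristic equation is r^2 - r - 2 = 0, which factors as (r - 2)(r + 1) = 0.
So the roots are 2 and -1. Since |2| > |-1| and the coefficient of 2^i is non-zero, the ratio tends to 2.

2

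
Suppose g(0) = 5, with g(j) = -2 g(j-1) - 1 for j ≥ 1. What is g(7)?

-683

g(1) = -2(5) - 1 = -11
g(2) = -2(-11) - 1 = 21
g(3) = -2(21) - 1 = -43
g(4) = -2(-43) - 1 = 85
g(5) = -2(85) - 1 = -171
g(6) = -2(-171) - 1 = 341
g(7) = -2(341) - 1 = -683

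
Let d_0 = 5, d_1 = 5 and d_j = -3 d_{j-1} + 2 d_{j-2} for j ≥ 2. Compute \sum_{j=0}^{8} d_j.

d_2 = -3*5 + 2*5 = -5
d_3 = -3*(-5) + 2*5 = 25
d_4 = -3*25 + 2*(-5) = -85
d_5 = -3*(-85) + 2*25 = 305
d_6 = -3*305 + 2*(-85) = -1085
d_7 = -3*(-1085) + 2*305 = 3865
d_8 = -3*3865 + 2*(-1085) = -13765
Sum = 5 + 5 + (-5) + 25 + (-85) + 305 + (-1085) + 3865 + (-13765) = -10735

-10735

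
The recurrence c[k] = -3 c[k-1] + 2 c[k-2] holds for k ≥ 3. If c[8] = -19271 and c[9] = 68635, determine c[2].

-7

Rearranging, c[k-2] = (c[k] + 3 c[k-1]) / 2.
c[7] = (68635 + 3·(-19271)) / 2 = 10822/2 = 5411
c[6] = (-19271 + 3·5411) / 2 = -3038/2 = -1519
c[5] = (5411 + 3·(-1519)) / 2 = 854/2 = 427
c[4] = (-1519 + 3·427) / 2 = -238/2 = -119
c[3] = (427 + 3·(-119)) / 2 = 70/2 = 35
c[2] = (-119 + 3·35) / 2 = -14/2 = -7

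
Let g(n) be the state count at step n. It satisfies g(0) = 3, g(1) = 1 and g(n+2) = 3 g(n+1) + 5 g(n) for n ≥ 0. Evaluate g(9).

g(2) = 3(1) + 5(3) = 18
g(3) = 3(18) + 5(1) = 59
g(4) = 3(59) + 5(18) = 267
g(5) = 3(267) + 5(59) = 1096
g(6) = 3(1096) + 5(267) = 4623
g(7) = 3(4623) + 5(1096) = 19349
g(8) = 3(19349) + 5(4623) = 81162
g(9) = 3(81162) + 5(19349) = 340231

340231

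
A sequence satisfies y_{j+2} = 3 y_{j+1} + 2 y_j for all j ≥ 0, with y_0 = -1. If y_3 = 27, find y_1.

3

Let y_1 = x.
y_2 = -2 + 3x
y_3 = -6 + 11x
So -6 + 11x = 27, giving x = 3.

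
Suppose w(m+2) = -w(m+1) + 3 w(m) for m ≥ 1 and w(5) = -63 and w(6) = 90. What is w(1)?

-7

Rearranging, w(m-2) = (w(m) + w(m-1)) / 3.
w(4) = (90 + (-63)) / 3 = 27/3 = 9
w(3) = (-63 + 9) / 3 = -54/3 = -18
w(2) = (9 + (-18)) / 3 = -9/3 = -3
w(1) = (-18 + (-3)) / 3 = -21/3 = -7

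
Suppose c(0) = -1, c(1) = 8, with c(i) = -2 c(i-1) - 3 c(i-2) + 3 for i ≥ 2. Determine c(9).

c(2) = -2·8 - 3·(-1) + 3 = -10
c(3) = -2·(-10) - 3·8 + 3 = -1
c(4) = -2·(-1) - 3·(-10) + 3 = 35
c(5) = -2·35 - 3·(-1) + 3 = -64
c(6) = -2·(-64) - 3·35 + 3 = 26
c(7) = -2·26 - 3·(-64) + 3 = 143
c(8) = -2·143 - 3·26 + 3 = -361
c(9) = -2·(-361) - 3·143 + 3 = 296

296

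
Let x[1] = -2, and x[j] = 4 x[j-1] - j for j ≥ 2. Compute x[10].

x[2] = 4*(-2) - 2 = -10
x[3] = 4*(-10) - 3 = -43
x[4] = 4*(-43) - 4 = -176
x[5] = 4*(-176) - 5 = -709
x[6] = 4*(-709) - 6 = -2842
x[7] = 4*(-2842) - 7 = -11375
x[8] = 4*(-11375) - 8 = -45508
x[9] = 4*(-45508) - 9 = -182041
x[10] = 4*(-182041) - 10 = -728174

-728174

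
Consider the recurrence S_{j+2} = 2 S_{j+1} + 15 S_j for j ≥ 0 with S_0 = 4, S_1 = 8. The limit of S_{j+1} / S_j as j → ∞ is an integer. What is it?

The characteristic equation is r^2 - 2r - 15 = 0, which factors as (r - 5)(r + 3) = 0.
So the roots are 5 and -3. Since |5| > |-3| and the coefficient of 5^j is non-zero, the ratio tends to 5.

5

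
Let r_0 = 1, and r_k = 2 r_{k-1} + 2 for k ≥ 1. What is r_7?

382

r_1 = 2*1 + 2 = 4
r_2 = 2*4 + 2 = 10
r_3 = 2*10 + 2 = 22
r_4 = 2*22 + 2 = 46
r_5 = 2*46 + 2 = 94
r_6 = 2*94 + 2 = 190
r_7 = 2*190 + 2 = 382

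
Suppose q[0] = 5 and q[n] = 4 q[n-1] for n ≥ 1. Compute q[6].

20480

q[1] = 4*5 = 20
q[2] = 4*20 = 80
q[3] = 4*80 = 320
q[4] = 4*320 = 1280
q[5] = 4*1280 = 5120
q[6] = 4*5120 = 20480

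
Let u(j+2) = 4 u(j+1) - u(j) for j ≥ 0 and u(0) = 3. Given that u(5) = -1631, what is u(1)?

-7

Let u(1) = v.
u(2) = -3 + 4v
u(3) = -12 + 15v
u(4) = -45 + 56v
u(5) = -168 + 209v
So -168 + 209v = -1631, giving v = -7.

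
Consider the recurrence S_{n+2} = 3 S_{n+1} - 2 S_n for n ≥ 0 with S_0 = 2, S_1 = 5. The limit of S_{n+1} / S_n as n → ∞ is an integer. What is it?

The characteristic equation is r^2 - 3r + 2 = 0, which factors as (r - 2)(r - 1) = 0.
So the roots are 2 and 1. Since |2| > |1| and the coefficient of 2^n is non-zero, the ratio tends to 2.

2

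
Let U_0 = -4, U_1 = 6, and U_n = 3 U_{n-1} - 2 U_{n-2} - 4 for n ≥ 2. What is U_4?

102

U_2 = 3·6 - 2·(-4) - 4 = 22
U_3 = 3·22 - 2·6 - 4 = 50
U_4 = 3·50 - 2·22 - 4 = 102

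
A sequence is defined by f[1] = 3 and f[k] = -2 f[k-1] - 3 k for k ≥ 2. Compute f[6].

-156

f[2] = -2*3 - 6 = -12
f[3] = -2*(-12) - 9 = 15
f[4] = -2*15 - 12 = -42
f[5] = -2*(-42) - 15 = 69
f[6] = -2*69 - 18 = -156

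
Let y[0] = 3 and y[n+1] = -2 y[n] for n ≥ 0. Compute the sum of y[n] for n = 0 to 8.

513

y[1] = -2·3 = -6
y[2] = -2·(-6) = 12
y[3] = -2·12 = -24
y[4] = -2·(-24) = 48
y[5] = -2·48 = -96
y[6] = -2·(-96) = 192
y[7] = -2·192 = -384
y[8] = -2·(-384) = 768
Sum = 3 + (-6) + 12 + (-24) + 48 + (-96) + 192 + (-384) + 768 = 513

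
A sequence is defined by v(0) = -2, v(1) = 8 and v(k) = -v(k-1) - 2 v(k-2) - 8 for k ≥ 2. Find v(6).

v(2) = -8 - 2·(-2) - 8 = -12
v(3) = -(-12) - 2·8 - 8 = -12
v(4) = -(-12) - 2·(-12) - 8 = 28
v(5) = -28 - 2·(-12) - 8 = -12
v(6) = -(-12) - 2·28 - 8 = -52

-52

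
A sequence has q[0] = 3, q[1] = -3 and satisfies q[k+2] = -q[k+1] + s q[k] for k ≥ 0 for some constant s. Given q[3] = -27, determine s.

4

q[2] = 3 + 3s
q[3] = -3 - 6s
So -3 - 6s = -27, giving s = 4.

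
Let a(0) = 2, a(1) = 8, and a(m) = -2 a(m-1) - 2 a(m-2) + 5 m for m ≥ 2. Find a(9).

103

a(2) = -2*8 - 2*2 + 10 = -10
a(3) = -2*(-10) - 2*8 + 15 = 19
a(4) = -2*19 - 2*(-10) + 20 = 2
a(5) = -2*2 - 2*19 + 25 = -17
a(6) = -2*(-17) - 2*2 + 30 = 60
a(7) = -2*60 - 2*(-17) + 35 = -51
a(8) = -2*(-51) - 2*60 + 40 = 22
a(9) = -2*22 - 2*(-51) + 45 = 103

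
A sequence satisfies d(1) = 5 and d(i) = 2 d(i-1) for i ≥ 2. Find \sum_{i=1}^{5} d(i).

d(2) = 2*5 = 10
d(3) = 2*10 = 20
d(4) = 2*20 = 40
d(5) = 2*40 = 80
Sum = 5 + 10 + 20 + 40 + 80 = 155

155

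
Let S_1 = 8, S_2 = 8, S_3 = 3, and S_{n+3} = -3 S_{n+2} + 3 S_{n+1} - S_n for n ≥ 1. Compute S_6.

S_4 = -3(3) + 3(8) - 8 = 7
S_5 = -3(7) + 3(3) - 8 = -20
S_6 = -3(-20) + 3(7) - 3 = 78

78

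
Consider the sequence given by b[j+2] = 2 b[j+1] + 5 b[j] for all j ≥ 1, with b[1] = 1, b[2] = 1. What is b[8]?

2899

b[3] = 2(1) + 5(1) = 7
b[4] = 2(7) + 5(1) = 19
b[5] = 2(19) + 5(7) = 73
b[6] = 2(73) + 5(19) = 241
b[7] = 2(241) + 5(73) = 847
b[8] = 2(847) + 5(241) = 2899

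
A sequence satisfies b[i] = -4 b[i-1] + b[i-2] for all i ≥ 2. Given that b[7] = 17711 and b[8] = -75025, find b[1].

Rearranging, b[i-2] = b[i] + 4 b[i-1].
b[6] = -75025 + 4(17711) = -4181
b[5] = 17711 + 4(-4181) = 987
b[4] = -4181 + 4(987) = -233
b[3] = 987 + 4(-233) = 55
b[2] = -233 + 4(55) = -13
b[1] = 55 + 4(-13) = 3

3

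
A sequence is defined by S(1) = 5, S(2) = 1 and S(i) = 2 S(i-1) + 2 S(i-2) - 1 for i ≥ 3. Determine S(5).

67

S(3) = 2*1 + 2*5 - 1 = 11
S(4) = 2*11 + 2*1 - 1 = 23
S(5) = 2*23 + 2*11 - 1 = 67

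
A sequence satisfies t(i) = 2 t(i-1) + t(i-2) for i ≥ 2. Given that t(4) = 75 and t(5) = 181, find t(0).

Rearranging, t(i-2) = t(i) - 2 t(i-1).
t(3) = 181 - 2·75 = 31
t(2) = 75 - 2·31 = 13
t(1) = 31 - 2·13 = 5
t(0) = 13 - 2·5 = 3

3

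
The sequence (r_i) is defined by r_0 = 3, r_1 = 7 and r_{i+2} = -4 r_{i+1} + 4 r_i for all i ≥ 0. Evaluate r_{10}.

r_2 = -4·7 + 4·3 = -16
r_3 = -4·(-16) + 4·7 = 92
r_4 = -4·92 + 4·(-16) = -432
r_5 = -4·(-432) + 4·92 = 2096
r_6 = -4·2096 + 4·(-432) = -10112
r_7 = -4·(-10112) + 4·2096 = 48832
r_8 = -4·48832 + 4·(-10112) = -235776
r_9 = -4·(-235776) + 4·48832 = 1138432
r_{10} = -4·1138432 + 4·(-235776) = -5496832

-5496832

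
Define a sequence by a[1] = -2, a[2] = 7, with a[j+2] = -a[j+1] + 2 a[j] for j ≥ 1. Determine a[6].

97

a[3] = -7 + 2*(-2) = -11
a[4] = -(-11) + 2*7 = 25
a[5] = -25 + 2*(-11) = -47
a[6] = -(-47) + 2*25 = 97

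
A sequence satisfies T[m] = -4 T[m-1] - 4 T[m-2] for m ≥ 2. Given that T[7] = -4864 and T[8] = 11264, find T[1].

Rearranging, T[m-2] = (T[m] + 4 T[m-1]) / -4.
T[6] = (11264 + 4(-4864)) / -4 = -8192/-4 = 2048
T[5] = (-4864 + 4(2048)) / -4 = 3328/-4 = -832
T[4] = (2048 + 4(-832)) / -4 = -1280/-4 = 320
T[3] = (-832 + 4(320)) / -4 = 448/-4 = -112
T[2] = (320 + 4(-112)) / -4 = -128/-4 = 32
T[1] = (-112 + 4(32)) / -4 = 16/-4 = -4

-4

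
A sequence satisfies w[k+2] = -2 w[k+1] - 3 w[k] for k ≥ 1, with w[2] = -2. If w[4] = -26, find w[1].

-4

Let w[1] = z.
w[3] = 4 - 3z
w[4] = -2 + 6z
So -2 + 6z = -26, giving z = -4.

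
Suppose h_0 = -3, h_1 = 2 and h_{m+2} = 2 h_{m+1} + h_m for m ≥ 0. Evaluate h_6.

53

h_2 = 2·2 + (-3) = 1
h_3 = 2·1 + 2 = 4
h_4 = 2·4 + 1 = 9
h_5 = 2·9 + 4 = 22
h_6 = 2·22 + 9 = 53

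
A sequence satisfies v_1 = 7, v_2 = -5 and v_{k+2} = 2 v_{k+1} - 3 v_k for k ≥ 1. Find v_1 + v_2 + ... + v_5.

v_3 = 2·(-5) - 3·7 = -31
v_4 = 2·(-31) - 3·(-5) = -47
v_5 = 2·(-47) - 3·(-31) = -1
Sum = 7 + (-5) + (-31) + (-47) + (-1) = -77

-77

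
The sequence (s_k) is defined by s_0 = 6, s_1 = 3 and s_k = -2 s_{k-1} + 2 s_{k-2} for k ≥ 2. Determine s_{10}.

9312

s_2 = -2*3 + 2*6 = 6
s_3 = -2*6 + 2*3 = -6
s_4 = -2*(-6) + 2*6 = 24
s_5 = -2*24 + 2*(-6) = -60
s_6 = -2*(-60) + 2*24 = 168
s_7 = -2*168 + 2*(-60) = -456
s_8 = -2*(-456) + 2*168 = 1248
s_9 = -2*1248 + 2*(-456) = -3408
s_{10} = -2*(-3408) + 2*1248 = 9312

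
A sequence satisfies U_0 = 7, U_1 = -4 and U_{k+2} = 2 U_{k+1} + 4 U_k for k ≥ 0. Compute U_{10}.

U_2 = 2(-4) + 4(7) = 20
U_3 = 2(20) + 4(-4) = 24
U_4 = 2(24) + 4(20) = 128
U_5 = 2(128) + 4(24) = 352
U_6 = 2(352) + 4(128) = 1216
U_7 = 2(1216) + 4(352) = 3840
U_8 = 2(3840) + 4(1216) = 12544
U_9 = 2(12544) + 4(3840) = 40448
U_{10} = 2(40448) + 4(12544) = 131072

131072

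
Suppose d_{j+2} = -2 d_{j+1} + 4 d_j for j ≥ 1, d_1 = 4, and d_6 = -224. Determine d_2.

2

Let d_2 = y.
d_3 = 16 - 2y
d_4 = -32 + 8y
d_5 = 128 - 24y
d_6 = -384 + 80y
So -384 + 80y = -224, giving y = 2.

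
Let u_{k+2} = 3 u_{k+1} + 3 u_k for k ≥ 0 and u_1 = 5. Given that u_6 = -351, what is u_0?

-7

Let u_0 = v.
u_2 = 15 + 3v
u_3 = 60 + 9v
u_4 = 225 + 36v
u_5 = 855 + 135v
u_6 = 3240 + 513v
So 3240 + 513v = -351, giving v = -7.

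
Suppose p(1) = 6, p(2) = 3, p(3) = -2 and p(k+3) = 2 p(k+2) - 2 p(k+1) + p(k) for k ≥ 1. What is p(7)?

6

p(4) = 2(-2) - 2(3) + 6 = -4
p(5) = 2(-4) - 2(-2) + 3 = -1
p(6) = 2(-1) - 2(-4) + (-2) = 4
p(7) = 2(4) - 2(-1) + (-4) = 6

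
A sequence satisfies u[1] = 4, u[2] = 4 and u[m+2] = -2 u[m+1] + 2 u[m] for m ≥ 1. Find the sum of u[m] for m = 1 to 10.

1936

u[3] = -2*4 + 2*4 = 0
u[4] = -2*0 + 2*4 = 8
u[5] = -2*8 + 2*0 = -16
u[6] = -2*(-16) + 2*8 = 48
u[7] = -2*48 + 2*(-16) = -128
u[8] = -2*(-128) + 2*48 = 352
u[9] = -2*352 + 2*(-128) = -960
u[10] = -2*(-960) + 2*352 = 2624
Sum = 4 + 4 + 0 + 8 + (-16) + 48 + (-128) + 352 + (-960) + 2624 = 1936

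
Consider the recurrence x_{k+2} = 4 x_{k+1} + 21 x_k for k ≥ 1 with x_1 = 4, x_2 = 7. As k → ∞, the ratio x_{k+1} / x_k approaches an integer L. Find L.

7

The characteristic equation is r^2 - 4r - 21 = 0, which factors as (r - 7)(r + 3) = 0.
So the roots are 7 and -3. Since |7| > |-3| and the coefficient of 7^k is non-zero, the ratio tends to 7.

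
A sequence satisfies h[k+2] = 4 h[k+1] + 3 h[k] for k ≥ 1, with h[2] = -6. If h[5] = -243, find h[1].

5

Let h[1] = z.
h[3] = -24 + 3z
h[4] = -114 + 12z
h[5] = -528 + 57z
So -528 + 57z = -243, giving z = 5.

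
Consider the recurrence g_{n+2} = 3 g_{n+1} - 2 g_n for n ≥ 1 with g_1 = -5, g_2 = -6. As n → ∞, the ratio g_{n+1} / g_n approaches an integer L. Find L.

The characteristic equation is r^2 - 3r + 2 = 0, which factors as (r - 2)(r - 1) = 0.
So the roots are 2 and 1. Since |2| > |1| and the coefficient of 2^n is non-zero, the ratio tends to 2.

2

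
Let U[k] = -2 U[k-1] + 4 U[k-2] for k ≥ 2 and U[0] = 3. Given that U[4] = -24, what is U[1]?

Let U[1] = y.
U[2] = 12 - 2y
U[3] = -24 + 8y
U[4] = 96 - 24y
So 96 - 24y = -24, giving y = 5.

5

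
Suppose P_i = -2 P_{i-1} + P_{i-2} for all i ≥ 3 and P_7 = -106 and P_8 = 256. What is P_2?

Rearranging, P_{i-2} = P_i + 2 P_{i-1}.
P_6 = 256 + 2·(-106) = 44
P_5 = -106 + 2·44 = -18
P_4 = 44 + 2·(-18) = 8
P_3 = -18 + 2·8 = -2
P_2 = 8 + 2·(-2) = 4

4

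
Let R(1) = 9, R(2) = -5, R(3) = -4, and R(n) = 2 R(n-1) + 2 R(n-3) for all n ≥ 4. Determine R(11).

1352

R(4) = 2*(-4) + 2*9 = 10
R(5) = 2*10 + 2*(-5) = 10
R(6) = 2*10 + 2*(-4) = 12
R(7) = 2*12 + 2*10 = 44
R(8) = 2*44 + 2*10 = 108
R(9) = 2*108 + 2*12 = 240
R(10) = 2*240 + 2*44 = 568
R(11) = 2*568 + 2*108 = 1352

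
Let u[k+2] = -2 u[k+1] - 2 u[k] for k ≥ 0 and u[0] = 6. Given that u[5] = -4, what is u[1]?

1

Let u[1] = y.
u[2] = -12 - 2y
u[3] = 24 + 2y
u[4] = -24
u[5] = -4y
So -4y = -4, giving y = 1.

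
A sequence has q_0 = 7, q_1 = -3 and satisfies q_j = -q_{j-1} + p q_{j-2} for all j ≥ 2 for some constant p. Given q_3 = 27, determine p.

-3

q_2 = 3 + 7p
q_3 = -3 - 10p
So -3 - 10p = 27, giving p = -3.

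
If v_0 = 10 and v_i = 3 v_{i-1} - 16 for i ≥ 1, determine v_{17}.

258280334

The fixed point is -16/(1 - 3) = 8, so v_i - 8 = 3(v_{i-1} - 8).
Hence v_i = 2·3^i + 8.
v_{17} = 2·3^{17} + 8 = 2·129140163 + 8 = 258280334.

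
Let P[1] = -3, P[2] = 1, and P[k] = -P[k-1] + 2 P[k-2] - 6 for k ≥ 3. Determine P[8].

P[3] = -1 + 2·(-3) - 6 = -13
P[4] = -(-13) + 2·1 - 6 = 9
P[5] = -9 + 2·(-13) - 6 = -41
P[6] = -(-41) + 2·9 - 6 = 53
P[7] = -53 + 2·(-41) - 6 = -141
P[8] = -(-141) + 2·53 - 6 = 241

241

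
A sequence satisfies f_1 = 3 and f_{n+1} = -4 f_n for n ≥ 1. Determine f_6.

f_2 = -4(3) = -12
f_3 = -4(-12) = 48
f_4 = -4(48) = -192
f_5 = -4(-192) = 768
f_6 = -4(768) = -3072

-3072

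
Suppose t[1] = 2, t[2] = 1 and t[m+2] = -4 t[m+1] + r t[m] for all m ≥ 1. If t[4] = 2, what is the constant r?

2

t[3] = -4 + 2r
t[4] = 16 - 7r
So 16 - 7r = 2, giving r = 2.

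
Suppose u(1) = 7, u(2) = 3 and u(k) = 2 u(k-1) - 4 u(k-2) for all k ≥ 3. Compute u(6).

u(3) = 2(3) - 4(7) = -22
u(4) = 2(-22) - 4(3) = -56
u(5) = 2(-56) - 4(-22) = -24
u(6) = 2(-24) - 4(-56) = 176

176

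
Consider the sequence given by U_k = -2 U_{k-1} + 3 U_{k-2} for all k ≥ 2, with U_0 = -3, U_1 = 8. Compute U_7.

U_2 = -2(8) + 3(-3) = -25
U_3 = -2(-25) + 3(8) = 74
U_4 = -2(74) + 3(-25) = -223
U_5 = -2(-223) + 3(74) = 668
U_6 = -2(668) + 3(-223) = -2005
U_7 = -2(-2005) + 3(668) = 6014

6014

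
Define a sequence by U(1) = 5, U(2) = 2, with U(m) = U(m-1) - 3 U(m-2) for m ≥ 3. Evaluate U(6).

77

U(3) = 2 - 3(5) = -13
U(4) = (-13) - 3(2) = -19
U(5) = (-19) - 3(-13) = 20
U(6) = 20 - 3(-19) = 77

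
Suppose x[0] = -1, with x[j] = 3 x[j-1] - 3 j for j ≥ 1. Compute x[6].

x[1] = 3·(-1) - 3 = -6
x[2] = 3·(-6) - 6 = -24
x[3] = 3·(-24) - 9 = -81
x[4] = 3·(-81) - 12 = -255
x[5] = 3·(-255) - 15 = -780
x[6] = 3·(-780) - 18 = -2358

-2358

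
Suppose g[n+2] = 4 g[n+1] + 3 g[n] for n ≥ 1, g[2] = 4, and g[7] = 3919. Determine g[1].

Let g[1] = v.
g[3] = 16 + 3v
g[4] = 76 + 12v
g[5] = 352 + 57v
g[6] = 1636 + 264v
g[7] = 7600 + 1227v
So 7600 + 1227v = 3919, giving v = -3.

-3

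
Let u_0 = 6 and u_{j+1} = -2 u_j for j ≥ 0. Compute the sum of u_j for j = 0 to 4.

u_1 = -2*6 = -12
u_2 = -2*(-12) = 24
u_3 = -2*24 = -48
u_4 = -2*(-48) = 96
Sum = 6 + (-12) + 24 + (-48) + 96 = 66

66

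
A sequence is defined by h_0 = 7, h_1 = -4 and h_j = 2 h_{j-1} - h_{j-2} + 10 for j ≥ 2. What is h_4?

h_2 = 2*(-4) - 7 + 10 = -5
h_3 = 2*(-5) - (-4) + 10 = 4
h_4 = 2*4 - (-5) + 10 = 23

23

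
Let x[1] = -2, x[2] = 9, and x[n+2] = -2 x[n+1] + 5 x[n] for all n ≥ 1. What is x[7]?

x[3] = -2·9 + 5·(-2) = -28
x[4] = -2·(-28) + 5·9 = 101
x[5] = -2·101 + 5·(-28) = -342
x[6] = -2·(-342) + 5·101 = 1189
x[7] = -2·1189 + 5·(-342) = -4088

-4088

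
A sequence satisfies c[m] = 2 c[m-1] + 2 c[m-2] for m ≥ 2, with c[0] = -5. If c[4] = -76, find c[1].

-1

Let c[1] = x.
c[2] = -10 + 2x
c[3] = -20 + 6x
c[4] = -60 + 16x
So -60 + 16x = -76, giving x = -1.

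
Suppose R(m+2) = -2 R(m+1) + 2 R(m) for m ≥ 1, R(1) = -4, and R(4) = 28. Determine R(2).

Let R(2) = z.
R(3) = -8 - 2z
R(4) = 16 + 6z
So 16 + 6z = 28, giving z = 2.

2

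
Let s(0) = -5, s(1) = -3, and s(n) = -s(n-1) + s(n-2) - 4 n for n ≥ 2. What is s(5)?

-4

s(2) = -(-3) + (-5) - 8 = -10
s(3) = -(-10) + (-3) - 12 = -5
s(4) = -(-5) + (-10) - 16 = -21
s(5) = -(-21) + (-5) - 20 = -4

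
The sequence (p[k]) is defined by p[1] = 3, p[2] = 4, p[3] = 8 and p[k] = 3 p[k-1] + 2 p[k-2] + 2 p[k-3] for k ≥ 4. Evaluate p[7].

p[4] = 3(8) + 2(4) + 2(3) = 38
p[5] = 3(38) + 2(8) + 2(4) = 138
p[6] = 3(138) + 2(38) + 2(8) = 506
p[7] = 3(506) + 2(138) + 2(38) = 1870

1870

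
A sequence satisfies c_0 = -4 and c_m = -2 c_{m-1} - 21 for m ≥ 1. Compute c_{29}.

The fixed point is -21/(1 + 2) = -7, so c_m + 7 = -2(c_{m-1} + 7).
Hence c_m = 3·(-2)^m - 7.
c_{29} = 3·(-2)^{29} - 7 = 3·-536870912 - 7 = -1610612743.

-1610612743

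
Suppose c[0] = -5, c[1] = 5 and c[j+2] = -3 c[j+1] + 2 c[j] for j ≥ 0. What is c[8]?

c[2] = -3*5 + 2*(-5) = -25
c[3] = -3*(-25) + 2*5 = 85
c[4] = -3*85 + 2*(-25) = -305
c[5] = -3*(-305) + 2*85 = 1085
c[6] = -3*1085 + 2*(-305) = -3865
c[7] = -3*(-3865) + 2*1085 = 13765
c[8] = -3*13765 + 2*(-3865) = -49025

-49025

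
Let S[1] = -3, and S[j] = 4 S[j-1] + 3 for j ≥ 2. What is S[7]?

S[2] = 4(-3) + 3 = -9
S[3] = 4(-9) + 3 = -33
S[4] = 4(-33) + 3 = -129
S[5] = 4(-129) + 3 = -513
S[6] = 4(-513) + 3 = -2049
S[7] = 4(-2049) + 3 = -8193

-8193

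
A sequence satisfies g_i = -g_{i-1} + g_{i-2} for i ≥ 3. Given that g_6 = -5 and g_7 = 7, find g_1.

Rearranging, g_{i-2} = g_i + g_{i-1}.
g_5 = 7 + (-5) = 2
g_4 = -5 + 2 = -3
g_3 = 2 + (-3) = -1
g_2 = -3 + (-1) = -4
g_1 = -1 + (-4) = -5

-5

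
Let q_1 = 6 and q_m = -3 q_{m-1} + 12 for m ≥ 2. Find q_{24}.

-282429536478

The fixed point is 12/(1 + 3) = 3, so q_m - 3 = -3(q_{m-1} - 3).
Hence q_m = 3·(-3)^{m-1} + 3.
q_{24} = 3·(-3)^{23} + 3 = 3·-94143178827 + 3 = -282429536478.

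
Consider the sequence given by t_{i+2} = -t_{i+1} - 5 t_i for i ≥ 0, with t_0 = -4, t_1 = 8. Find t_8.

t_2 = -8 - 5(-4) = 12
t_3 = -12 - 5(8) = -52
t_4 = -(-52) - 5(12) = -8
t_5 = -(-8) - 5(-52) = 268
t_6 = -268 - 5(-8) = -228
t_7 = -(-228) - 5(268) = -1112
t_8 = -(-1112) - 5(-228) = 2252

2252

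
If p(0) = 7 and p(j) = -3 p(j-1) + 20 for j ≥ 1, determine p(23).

-188286357649

The fixed point is 20/(1 + 3) = 5, so p(j) - 5 = -3(p(j-1) - 5).
Hence p(j) = 2·(-3)^j + 5.
p(23) = 2·(-3)^{23} + 5 = 2·-94143178827 + 5 = -188286357649.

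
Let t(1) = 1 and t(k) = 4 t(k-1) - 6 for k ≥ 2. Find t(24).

The fixed point is -6/(1 - 4) = 2, so t(k) - 2 = 4(t(k-1) - 2).
Hence t(k) = -1·4^{k-1} + 2.
t(24) = -1·4^{23} + 2 = -1·70368744177664 + 2 = -70368744177662.

-70368744177662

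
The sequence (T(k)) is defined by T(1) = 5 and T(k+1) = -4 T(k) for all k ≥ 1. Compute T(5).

1280

T(2) = -4*5 = -20
T(3) = -4*(-20) = 80
T(4) = -4*80 = -320
T(5) = -4*(-320) = 1280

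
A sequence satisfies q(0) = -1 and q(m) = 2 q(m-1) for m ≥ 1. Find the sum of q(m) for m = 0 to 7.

q(1) = 2(-1) = -2
q(2) = 2(-2) = -4
q(3) = 2(-4) = -8
q(4) = 2(-8) = -16
q(5) = 2(-16) = -32
q(6) = 2(-32) = -64
q(7) = 2(-64) = -128
Sum = (-1) + (-2) + (-4) + (-8) + (-16) + (-32) + (-64) + (-128) = -255

-255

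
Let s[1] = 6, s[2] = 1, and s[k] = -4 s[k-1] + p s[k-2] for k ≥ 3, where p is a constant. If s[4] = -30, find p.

2

s[3] = -4 + 6p
s[4] = 16 - 23p
So 16 - 23p = -30, giving p = 2.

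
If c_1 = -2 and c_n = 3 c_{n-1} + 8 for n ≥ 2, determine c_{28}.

The fixed point is 8/(1 - 3) = -4, so c_n + 4 = 3(c_{n-1} + 4).
Hence c_n = 2·3^{n-1} - 4.
c_{28} = 2·3^{27} - 4 = 2·7625597484987 - 4 = 15251194969970.

15251194969970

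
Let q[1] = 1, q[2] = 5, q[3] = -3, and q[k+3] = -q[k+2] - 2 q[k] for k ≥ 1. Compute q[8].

q[4] = -(-3) - 2(1) = 1
q[5] = -1 - 2(5) = -11
q[6] = -(-11) - 2(-3) = 17
q[7] = -17 - 2(1) = -19
q[8] = -(-19) - 2(-11) = 41

41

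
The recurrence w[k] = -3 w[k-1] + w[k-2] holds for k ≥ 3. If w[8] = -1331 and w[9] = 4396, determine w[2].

Rearranging, w[k-2] = w[k] + 3 w[k-1].
w[7] = 4396 + 3(-1331) = 403
w[6] = -1331 + 3(403) = -122
w[5] = 403 + 3(-122) = 37
w[4] = -122 + 3(37) = -11
w[3] = 37 + 3(-11) = 4
w[2] = -11 + 3(4) = 1

1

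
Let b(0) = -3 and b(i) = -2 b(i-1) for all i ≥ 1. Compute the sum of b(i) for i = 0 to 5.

b(1) = -2*(-3) = 6
b(2) = -2*6 = -12
b(3) = -2*(-12) = 24
b(4) = -2*24 = -48
b(5) = -2*(-48) = 96
Sum = (-3) + 6 + (-12) + 24 + (-48) + 96 = 63

63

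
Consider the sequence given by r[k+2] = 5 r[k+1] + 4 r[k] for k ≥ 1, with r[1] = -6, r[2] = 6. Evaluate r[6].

1686

r[3] = 5*6 + 4*(-6) = 6
r[4] = 5*6 + 4*6 = 54
r[5] = 5*54 + 4*6 = 294
r[6] = 5*294 + 4*54 = 1686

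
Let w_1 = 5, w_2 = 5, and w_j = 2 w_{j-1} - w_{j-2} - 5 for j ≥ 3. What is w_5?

w_3 = 2*5 - 5 - 5 = 0
w_4 = 2*0 - 5 - 5 = -10
w_5 = 2*(-10) - 0 - 5 = -25

-25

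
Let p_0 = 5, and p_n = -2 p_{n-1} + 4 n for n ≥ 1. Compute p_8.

1064

p_1 = -2*5 + 4 = -6
p_2 = -2*(-6) + 8 = 20
p_3 = -2*20 + 12 = -28
p_4 = -2*(-28) + 16 = 72
p_5 = -2*72 + 20 = -124
p_6 = -2*(-124) + 24 = 272
p_7 = -2*272 + 28 = -516
p_8 = -2*(-516) + 32 = 1064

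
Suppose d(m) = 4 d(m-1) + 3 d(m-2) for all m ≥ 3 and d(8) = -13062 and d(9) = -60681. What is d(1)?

Rearranging, d(m-2) = (d(m) - 4 d(m-1)) / 3.
d(7) = (-60681 - 4(-13062)) / 3 = -8433/3 = -2811
d(6) = (-13062 - 4(-2811)) / 3 = -1818/3 = -606
d(5) = (-2811 - 4(-606)) / 3 = -387/3 = -129
d(4) = (-606 - 4(-129)) / 3 = -90/3 = -30
d(3) = (-129 - 4(-30)) / 3 = -9/3 = -3
d(2) = (-30 - 4(-3)) / 3 = -18/3 = -6
d(1) = (-3 - 4(-6)) / 3 = 21/3 = 7

7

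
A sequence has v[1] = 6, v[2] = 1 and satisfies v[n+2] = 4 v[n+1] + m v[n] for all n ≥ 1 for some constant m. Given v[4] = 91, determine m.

3

v[3] = 4 + 6m
v[4] = 16 + 25m
So 16 + 25m = 91, giving m = 3.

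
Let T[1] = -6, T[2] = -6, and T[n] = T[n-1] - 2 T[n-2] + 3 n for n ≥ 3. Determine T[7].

-63

T[3] = (-6) - 2*(-6) + 9 = 15
T[4] = 15 - 2*(-6) + 12 = 39
T[5] = 39 - 2*15 + 15 = 24
T[6] = 24 - 2*39 + 18 = -36
T[7] = (-36) - 2*24 + 21 = -63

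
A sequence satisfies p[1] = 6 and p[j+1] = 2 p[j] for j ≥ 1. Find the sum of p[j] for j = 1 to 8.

1530

p[2] = 2(6) = 12
p[3] = 2(12) = 24
p[4] = 2(24) = 48
p[5] = 2(48) = 96
p[6] = 2(96) = 192
p[7] = 2(192) = 384
p[8] = 2(384) = 768
Sum = 6 + 12 + 24 + 48 + 96 + 192 + 384 + 768 = 1530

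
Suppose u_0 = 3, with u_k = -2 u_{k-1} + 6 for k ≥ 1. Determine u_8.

u_1 = -2(3) + 6 = 0
u_2 = -2(0) + 6 = 6
u_3 = -2(6) + 6 = -6
u_4 = -2(-6) + 6 = 18
u_5 = -2(18) + 6 = -30
u_6 = -2(-30) + 6 = 66
u_7 = -2(66) + 6 = -126
u_8 = -2(-126) + 6 = 258

258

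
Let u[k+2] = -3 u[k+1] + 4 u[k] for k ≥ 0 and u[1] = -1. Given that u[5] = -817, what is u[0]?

3

Let u[0] = x.
u[2] = 3 + 4x
u[3] = -13 - 12x
u[4] = 51 + 52x
u[5] = -205 - 204x
So -205 - 204x = -817, giving x = 3.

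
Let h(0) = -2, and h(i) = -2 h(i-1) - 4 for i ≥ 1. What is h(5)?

20

h(1) = -2·(-2) - 4 = 0
h(2) = -2·0 - 4 = -4
h(3) = -2·(-4) - 4 = 4
h(4) = -2·4 - 4 = -12
h(5) = -2·(-12) - 4 = 20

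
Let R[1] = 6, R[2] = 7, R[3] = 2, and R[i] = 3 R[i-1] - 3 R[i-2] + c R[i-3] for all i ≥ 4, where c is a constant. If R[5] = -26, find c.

1

R[4] = -15 + 6c
R[5] = -51 + 25c
So -51 + 25c = -26, giving c = 1.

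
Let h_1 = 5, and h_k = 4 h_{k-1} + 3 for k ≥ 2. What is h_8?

98303

h_2 = 4(5) + 3 = 23
h_3 = 4(23) + 3 = 95
h_4 = 4(95) + 3 = 383
h_5 = 4(383) + 3 = 1535
h_6 = 4(1535) + 3 = 6143
h_7 = 4(6143) + 3 = 24575
h_8 = 4(24575) + 3 = 98303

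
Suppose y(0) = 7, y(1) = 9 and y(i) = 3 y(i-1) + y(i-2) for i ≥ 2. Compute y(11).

y(2) = 3·9 + 7 = 34
y(3) = 3·34 + 9 = 111
y(4) = 3·111 + 34 = 367
y(5) = 3·367 + 111 = 1212
y(6) = 3·1212 + 367 = 4003
y(7) = 3·4003 + 1212 = 13221
y(8) = 3·13221 + 4003 = 43666
y(9) = 3·43666 + 13221 = 144219
y(10) = 3·144219 + 43666 = 476323
y(11) = 3·476323 + 144219 = 1573188

1573188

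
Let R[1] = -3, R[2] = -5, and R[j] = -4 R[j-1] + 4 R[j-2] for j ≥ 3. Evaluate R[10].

R[3] = -4*(-5) + 4*(-3) = 8
R[4] = -4*8 + 4*(-5) = -52
R[5] = -4*(-52) + 4*8 = 240
R[6] = -4*240 + 4*(-52) = -1168
R[7] = -4*(-1168) + 4*240 = 5632
R[8] = -4*5632 + 4*(-1168) = -27200
R[9] = -4*(-27200) + 4*5632 = 131328
R[10] = -4*131328 + 4*(-27200) = -634112

-634112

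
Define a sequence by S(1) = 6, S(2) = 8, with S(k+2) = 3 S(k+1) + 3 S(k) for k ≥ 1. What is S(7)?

S(3) = 3*8 + 3*6 = 42
S(4) = 3*42 + 3*8 = 150
S(5) = 3*150 + 3*42 = 576
S(6) = 3*576 + 3*150 = 2178
S(7) = 3*2178 + 3*576 = 8262

8262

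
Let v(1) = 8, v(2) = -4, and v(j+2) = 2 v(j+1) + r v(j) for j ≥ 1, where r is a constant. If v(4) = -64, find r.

v(3) = -8 + 8r
v(4) = -16 + 12r
So -16 + 12r = -64, giving r = -4.

-4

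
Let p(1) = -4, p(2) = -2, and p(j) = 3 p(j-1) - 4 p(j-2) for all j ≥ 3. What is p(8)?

-538

p(3) = 3·(-2) - 4·(-4) = 10
p(4) = 3·10 - 4·(-2) = 38
p(5) = 3·38 - 4·10 = 74
p(6) = 3·74 - 4·38 = 70
p(7) = 3·70 - 4·74 = -86
p(8) = 3·(-86) - 4·70 = -538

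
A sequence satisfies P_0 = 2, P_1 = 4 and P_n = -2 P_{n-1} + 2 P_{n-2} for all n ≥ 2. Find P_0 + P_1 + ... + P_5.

P_2 = -2*4 + 2*2 = -4
P_3 = -2*(-4) + 2*4 = 16
P_4 = -2*16 + 2*(-4) = -40
P_5 = -2*(-40) + 2*16 = 112
Sum = 2 + 4 + (-4) + 16 + (-40) + 112 = 90

90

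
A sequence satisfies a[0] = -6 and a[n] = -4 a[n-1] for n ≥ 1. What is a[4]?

-1536

a[1] = -4*(-6) = 24
a[2] = -4*24 = -96
a[3] = -4*(-96) = 384
a[4] = -4*384 = -1536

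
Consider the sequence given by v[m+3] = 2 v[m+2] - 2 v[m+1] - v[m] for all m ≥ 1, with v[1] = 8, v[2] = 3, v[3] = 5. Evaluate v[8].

35

v[4] = 2·5 - 2·3 - 8 = -4
v[5] = 2·(-4) - 2·5 - 3 = -21
v[6] = 2·(-21) - 2·(-4) - 5 = -39
v[7] = 2·(-39) - 2·(-21) - (-4) = -32
v[8] = 2·(-32) - 2·(-39) - (-21) = 35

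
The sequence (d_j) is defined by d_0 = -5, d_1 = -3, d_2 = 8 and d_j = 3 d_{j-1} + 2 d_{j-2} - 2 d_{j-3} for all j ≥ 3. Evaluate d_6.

d_3 = 3*8 + 2*(-3) - 2*(-5) = 28
d_4 = 3*28 + 2*8 - 2*(-3) = 106
d_5 = 3*106 + 2*28 - 2*8 = 358
d_6 = 3*358 + 2*106 - 2*28 = 1230

1230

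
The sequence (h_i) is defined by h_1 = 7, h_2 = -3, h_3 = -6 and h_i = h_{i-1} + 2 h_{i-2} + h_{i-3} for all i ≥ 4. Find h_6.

-36

h_4 = (-6) + 2*(-3) + 7 = -5
h_5 = (-5) + 2*(-6) + (-3) = -20
h_6 = (-20) + 2*(-5) + (-6) = -36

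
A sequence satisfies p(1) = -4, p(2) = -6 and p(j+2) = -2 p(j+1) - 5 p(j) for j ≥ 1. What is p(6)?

p(3) = -2*(-6) - 5*(-4) = 32
p(4) = -2*32 - 5*(-6) = -34
p(5) = -2*(-34) - 5*32 = -92
p(6) = -2*(-92) - 5*(-34) = 354

354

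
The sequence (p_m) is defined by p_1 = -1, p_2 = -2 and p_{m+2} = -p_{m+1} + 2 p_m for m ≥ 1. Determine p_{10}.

-172

p_3 = -(-2) + 2(-1) = 0
p_4 = -0 + 2(-2) = -4
p_5 = -(-4) + 2(0) = 4
p_6 = -4 + 2(-4) = -12
p_7 = -(-12) + 2(4) = 20
p_8 = -20 + 2(-12) = -44
p_9 = -(-44) + 2(20) = 84
p_{10} = -84 + 2(-44) = -172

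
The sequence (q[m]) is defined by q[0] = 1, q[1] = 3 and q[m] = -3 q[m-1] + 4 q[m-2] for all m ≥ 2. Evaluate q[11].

1677723

q[2] = -3*3 + 4*1 = -5
q[3] = -3*(-5) + 4*3 = 27
q[4] = -3*27 + 4*(-5) = -101
q[5] = -3*(-101) + 4*27 = 411
q[6] = -3*411 + 4*(-101) = -1637
q[7] = -3*(-1637) + 4*411 = 6555
q[8] = -3*6555 + 4*(-1637) = -26213
q[9] = -3*(-26213) + 4*6555 = 104859
q[10] = -3*104859 + 4*(-26213) = -419429
q[11] = -3*(-419429) + 4*104859 = 1677723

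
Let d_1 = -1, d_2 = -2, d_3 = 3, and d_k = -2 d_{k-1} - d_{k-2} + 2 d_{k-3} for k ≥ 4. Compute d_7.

d_4 = -2*3 - (-2) + 2*(-1) = -6
d_5 = -2*(-6) - 3 + 2*(-2) = 5
d_6 = -2*5 - (-6) + 2*3 = 2
d_7 = -2*2 - 5 + 2*(-6) = -21

-21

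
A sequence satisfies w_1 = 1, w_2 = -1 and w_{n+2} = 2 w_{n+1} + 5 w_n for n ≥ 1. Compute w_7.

w_3 = 2(-1) + 5(1) = 3
w_4 = 2(3) + 5(-1) = 1
w_5 = 2(1) + 5(3) = 17
w_6 = 2(17) + 5(1) = 39
w_7 = 2(39) + 5(17) = 163

163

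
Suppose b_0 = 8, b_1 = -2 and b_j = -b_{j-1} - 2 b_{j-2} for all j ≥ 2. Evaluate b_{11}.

b_2 = -(-2) - 2·8 = -14
b_3 = -(-14) - 2·(-2) = 18
b_4 = -18 - 2·(-14) = 10
b_5 = -10 - 2·18 = -46
b_6 = -(-46) - 2·10 = 26
b_7 = -26 - 2·(-46) = 66
b_8 = -66 - 2·26 = -118
b_9 = -(-118) - 2·66 = -14
b_{10} = -(-14) - 2·(-118) = 250
b_{11} = -250 - 2·(-14) = -222

-222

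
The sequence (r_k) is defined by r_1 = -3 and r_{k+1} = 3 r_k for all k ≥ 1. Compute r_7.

-2187

r_2 = 3·(-3) = -9
r_3 = 3·(-9) = -27
r_4 = 3·(-27) = -81
r_5 = 3·(-81) = -243
r_6 = 3·(-243) = -729
r_7 = 3·(-729) = -2187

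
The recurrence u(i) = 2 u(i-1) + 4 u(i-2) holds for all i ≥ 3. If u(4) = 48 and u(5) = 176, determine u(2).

2

Rearranging, u(i-2) = (u(i) - 2 u(i-1)) / 4.
u(3) = (176 - 2*48) / 4 = 80/4 = 20
u(2) = (48 - 2*20) / 4 = 8/4 = 2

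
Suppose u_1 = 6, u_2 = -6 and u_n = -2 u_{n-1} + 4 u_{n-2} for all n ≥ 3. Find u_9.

u_3 = -2·(-6) + 4·6 = 36
u_4 = -2·36 + 4·(-6) = -96
u_5 = -2·(-96) + 4·36 = 336
u_6 = -2·336 + 4·(-96) = -1056
u_7 = -2·(-1056) + 4·336 = 3456
u_8 = -2·3456 + 4·(-1056) = -11136
u_9 = -2·(-11136) + 4·3456 = 36096

36096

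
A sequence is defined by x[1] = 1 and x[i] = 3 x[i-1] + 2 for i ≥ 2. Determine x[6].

x[2] = 3*1 + 2 = 5
x[3] = 3*5 + 2 = 17
x[4] = 3*17 + 2 = 53
x[5] = 3*53 + 2 = 161
x[6] = 3*161 + 2 = 485

485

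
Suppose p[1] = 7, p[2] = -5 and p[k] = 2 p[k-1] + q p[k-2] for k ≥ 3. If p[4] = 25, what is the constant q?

p[3] = -10 + 7q
p[4] = -20 + 9q
So -20 + 9q = 25, giving q = 5.

5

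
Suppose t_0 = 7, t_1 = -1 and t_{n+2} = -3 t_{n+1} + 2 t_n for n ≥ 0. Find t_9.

t_2 = -3(-1) + 2(7) = 17
t_3 = -3(17) + 2(-1) = -53
t_4 = -3(-53) + 2(17) = 193
t_5 = -3(193) + 2(-53) = -685
t_6 = -3(-685) + 2(193) = 2441
t_7 = -3(2441) + 2(-685) = -8693
t_8 = -3(-8693) + 2(2441) = 30961
t_9 = -3(30961) + 2(-8693) = -110269

-110269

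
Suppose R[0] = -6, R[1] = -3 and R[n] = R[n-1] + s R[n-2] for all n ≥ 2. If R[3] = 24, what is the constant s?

R[2] = -3 - 6s
R[3] = -3 - 9s
So -3 - 9s = 24, giving s = -3.

-3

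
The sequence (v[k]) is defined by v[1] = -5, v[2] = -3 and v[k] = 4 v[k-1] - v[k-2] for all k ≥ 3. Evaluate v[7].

-1295

v[3] = 4*(-3) - (-5) = -7
v[4] = 4*(-7) - (-3) = -25
v[5] = 4*(-25) - (-7) = -93
v[6] = 4*(-93) - (-25) = -347
v[7] = 4*(-347) - (-93) = -1295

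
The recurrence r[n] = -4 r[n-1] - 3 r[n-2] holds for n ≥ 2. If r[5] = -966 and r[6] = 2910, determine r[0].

Rearranging, r[n-2] = (r[n] + 4 r[n-1]) / -3.
r[4] = (2910 + 4(-966)) / -3 = -954/-3 = 318
r[3] = (-966 + 4(318)) / -3 = 306/-3 = -102
r[2] = (318 + 4(-102)) / -3 = -90/-3 = 30
r[1] = (-102 + 4(30)) / -3 = 18/-3 = -6
r[0] = (30 + 4(-6)) / -3 = 6/-3 = -2

-2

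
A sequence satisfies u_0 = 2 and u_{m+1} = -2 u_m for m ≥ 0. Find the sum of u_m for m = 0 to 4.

u_1 = -2*2 = -4
u_2 = -2*(-4) = 8
u_3 = -2*8 = -16
u_4 = -2*(-16) = 32
Sum = 2 + (-4) + 8 + (-16) + 32 = 22

22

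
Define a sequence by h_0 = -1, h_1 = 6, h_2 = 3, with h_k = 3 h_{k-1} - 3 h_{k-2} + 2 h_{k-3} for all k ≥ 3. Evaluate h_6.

h_3 = 3·3 - 3·6 + 2·(-1) = -11
h_4 = 3·(-11) - 3·3 + 2·6 = -30
h_5 = 3·(-30) - 3·(-11) + 2·3 = -51
h_6 = 3·(-51) - 3·(-30) + 2·(-11) = -85

-85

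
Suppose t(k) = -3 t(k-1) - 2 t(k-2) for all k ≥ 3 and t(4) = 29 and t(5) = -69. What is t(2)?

-1

Rearranging, t(k-2) = (t(k) + 3 t(k-1)) / -2.
t(3) = (-69 + 3*29) / -2 = 18/-2 = -9
t(2) = (29 + 3*(-9)) / -2 = 2/-2 = -1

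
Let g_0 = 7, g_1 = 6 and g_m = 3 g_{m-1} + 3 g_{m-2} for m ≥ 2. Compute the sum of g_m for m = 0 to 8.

145996

g_2 = 3*6 + 3*7 = 39
g_3 = 3*39 + 3*6 = 135
g_4 = 3*135 + 3*39 = 522
g_5 = 3*522 + 3*135 = 1971
g_6 = 3*1971 + 3*522 = 7479
g_7 = 3*7479 + 3*1971 = 28350
g_8 = 3*28350 + 3*7479 = 107487
Sum = 7 + 6 + 39 + 135 + 522 + 1971 + 7479 + 28350 + 107487 = 145996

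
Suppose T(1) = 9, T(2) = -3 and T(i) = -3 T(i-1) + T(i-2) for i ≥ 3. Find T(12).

-809976

T(3) = -3*(-3) + 9 = 18
T(4) = -3*18 + (-3) = -57
T(5) = -3*(-57) + 18 = 189
T(6) = -3*189 + (-57) = -624
T(7) = -3*(-624) + 189 = 2061
T(8) = -3*2061 + (-624) = -6807
T(9) = -3*(-6807) + 2061 = 22482
T(10) = -3*22482 + (-6807) = -74253
T(11) = -3*(-74253) + 22482 = 245241
T(12) = -3*245241 + (-74253) = -809976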